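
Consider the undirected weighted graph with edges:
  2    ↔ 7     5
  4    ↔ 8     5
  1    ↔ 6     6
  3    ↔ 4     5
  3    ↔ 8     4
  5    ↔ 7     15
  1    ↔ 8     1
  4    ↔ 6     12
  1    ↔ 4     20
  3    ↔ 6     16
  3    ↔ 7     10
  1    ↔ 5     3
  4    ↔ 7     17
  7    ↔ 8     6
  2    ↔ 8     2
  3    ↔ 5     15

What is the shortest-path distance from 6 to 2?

Some routes from 6 to 2:
6→1→8→2: 6 + 1 + 2 = 9
6→1→8→7→2: 6 + 1 + 6 + 5 = 18
6→4→8→2: 12 + 5 + 2 = 19
Best route has total 9.

9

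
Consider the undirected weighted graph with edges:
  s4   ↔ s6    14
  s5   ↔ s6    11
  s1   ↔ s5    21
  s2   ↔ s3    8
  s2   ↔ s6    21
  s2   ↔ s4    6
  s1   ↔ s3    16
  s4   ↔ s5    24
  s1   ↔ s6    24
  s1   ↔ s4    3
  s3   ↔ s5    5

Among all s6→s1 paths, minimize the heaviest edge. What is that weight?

Comparing a few candidate routes:
s6→s2→s3→s1: max(21, 8, 16) = 21
s6→s5→s3→s2→s4→s1: max(11, 5, 8, 6, 3) = 11
s6→s2→s3→s5→s1: max(21, 8, 5, 21) = 21
s6→s4→s2→s3→s1: max(14, 6, 8, 16) = 16
s6→s5→s3→s1: max(11, 5, 16) = 16
s6→s4→s1: max(14, 3) = 14
The minimum achievable maximum is 11.

11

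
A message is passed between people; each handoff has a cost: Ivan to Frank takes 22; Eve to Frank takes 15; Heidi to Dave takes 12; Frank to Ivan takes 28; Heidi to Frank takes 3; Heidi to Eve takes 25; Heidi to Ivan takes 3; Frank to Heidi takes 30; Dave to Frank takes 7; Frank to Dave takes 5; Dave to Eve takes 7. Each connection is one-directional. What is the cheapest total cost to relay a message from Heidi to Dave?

8

Candidate routes:
Heidi - Frank - Dave: 3 + 5 = 8
Heidi - Dave: 12
Heidi - Eve - Frank - Dave: 25 + 15 + 5 = 45
Heidi - Ivan - Frank - Dave: 3 + 22 + 5 = 30
The minimum is 8.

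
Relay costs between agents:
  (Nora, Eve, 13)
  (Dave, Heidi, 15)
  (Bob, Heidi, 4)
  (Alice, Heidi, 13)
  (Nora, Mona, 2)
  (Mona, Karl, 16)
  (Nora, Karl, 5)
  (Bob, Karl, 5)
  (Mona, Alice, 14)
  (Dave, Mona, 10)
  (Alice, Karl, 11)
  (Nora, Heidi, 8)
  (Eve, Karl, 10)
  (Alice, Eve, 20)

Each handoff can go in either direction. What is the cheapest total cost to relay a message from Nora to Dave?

12

Comparing a few candidate routes:
Nora-Karl-Alice-Mona-Dave: 5 + 11 + 14 + 10 = 40
Nora-Karl-Bob-Heidi-Dave: 5 + 5 + 4 + 15 = 29
Nora-Mona-Dave: 2 + 10 = 12
Nora-Karl-Mona-Dave: 5 + 16 + 10 = 31
Nora-Heidi-Dave: 8 + 15 = 23
Best route has total 12.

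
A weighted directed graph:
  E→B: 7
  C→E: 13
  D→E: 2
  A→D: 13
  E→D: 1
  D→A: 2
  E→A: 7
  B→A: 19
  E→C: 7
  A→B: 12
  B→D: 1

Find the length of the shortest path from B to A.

Paths from B to A:
B - A: 19
B - D - A: 1 + 2 = 3
B - D - E - A: 1 + 2 + 7 = 10
The minimum is 3.

3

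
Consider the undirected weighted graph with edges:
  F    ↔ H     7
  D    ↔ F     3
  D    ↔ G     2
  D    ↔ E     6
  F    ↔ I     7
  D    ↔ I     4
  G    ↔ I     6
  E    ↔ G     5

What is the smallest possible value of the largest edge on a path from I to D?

Paths from I to D:
I → G → D: max(6, 2) = 6
I → G → E → D: max(6, 5, 6) = 6
I → F → D: max(7, 3) = 7
I → D: max(4) = 4
Best route has worst link 4.

4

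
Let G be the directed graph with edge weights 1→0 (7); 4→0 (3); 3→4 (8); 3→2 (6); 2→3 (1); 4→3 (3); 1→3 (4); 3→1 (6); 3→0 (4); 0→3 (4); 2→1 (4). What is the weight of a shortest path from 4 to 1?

9

Routes from 4 to 1:
4 → 0 → 3 → 2 → 1: 3 + 4 + 6 + 4 = 17
4 → 3 → 2 → 1: 3 + 6 + 4 = 13
4 → 3 → 1: 3 + 6 = 9
4 → 0 → 3 → 1: 3 + 4 + 6 = 13
Shortest: 9.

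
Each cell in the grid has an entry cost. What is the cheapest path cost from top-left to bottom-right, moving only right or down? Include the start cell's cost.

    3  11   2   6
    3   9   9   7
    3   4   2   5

20

Best path: [0,0] -> [1,0] -> [2,0] -> [2,1] -> [2,2] -> [2,3]
Cost: 3 + 3 + 3 + 4 + 2 + 5 = 20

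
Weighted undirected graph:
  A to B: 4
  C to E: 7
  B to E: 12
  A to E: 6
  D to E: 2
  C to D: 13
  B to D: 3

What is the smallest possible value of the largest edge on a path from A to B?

4

Paths from A to B:
A → E → B: max(6, 12) = 12
A → E → D → B: max(6, 2, 3) = 6
A → B: max(4) = 4
A → E → C → D → B: max(6, 7, 13, 3) = 13
Best route has worst link 4.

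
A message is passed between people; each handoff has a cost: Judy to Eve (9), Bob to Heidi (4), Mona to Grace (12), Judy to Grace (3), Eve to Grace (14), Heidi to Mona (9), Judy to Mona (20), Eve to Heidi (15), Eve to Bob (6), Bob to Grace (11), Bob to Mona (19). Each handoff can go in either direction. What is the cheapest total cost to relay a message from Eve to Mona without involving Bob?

Some routes from Eve to Mona avoiding Bob:
Eve-Grace-Mona: 14 + 12 = 26
Eve-Heidi-Mona: 15 + 9 = 24
Eve-Judy-Mona: 9 + 20 = 29
Eve-Judy-Grace-Mona: 9 + 3 + 12 = 24
Shortest: 24.

24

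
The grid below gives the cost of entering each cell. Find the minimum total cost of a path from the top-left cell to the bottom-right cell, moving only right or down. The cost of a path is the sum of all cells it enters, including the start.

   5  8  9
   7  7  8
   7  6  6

31

Path r0c0 -> r1c0 -> r1c1 -> r2c1 -> r2c2: 5 + 7 + 7 + 6 + 6 = 31.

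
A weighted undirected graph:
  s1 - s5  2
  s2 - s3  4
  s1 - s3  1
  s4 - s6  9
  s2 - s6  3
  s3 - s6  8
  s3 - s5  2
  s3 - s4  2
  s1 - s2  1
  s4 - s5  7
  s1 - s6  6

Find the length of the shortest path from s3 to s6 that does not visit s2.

A few of the s3→s6 routes:
s3 → s1 → s6: 1 + 6 = 7
s3 → s6: 8
s3 → s4 → s6: 2 + 9 = 11
s3 → s5 → s1 → s6: 2 + 2 + 6 = 10
Best route has total 7.

7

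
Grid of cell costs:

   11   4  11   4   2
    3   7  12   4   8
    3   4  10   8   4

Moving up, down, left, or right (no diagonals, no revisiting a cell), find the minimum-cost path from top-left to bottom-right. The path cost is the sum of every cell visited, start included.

Take (0,0) (1,0) (2,0) (2,1) (2,2) (2,3) (2,4) for a total of 11 + 3 + 3 + 4 + 10 + 8 + 4 = 43.

43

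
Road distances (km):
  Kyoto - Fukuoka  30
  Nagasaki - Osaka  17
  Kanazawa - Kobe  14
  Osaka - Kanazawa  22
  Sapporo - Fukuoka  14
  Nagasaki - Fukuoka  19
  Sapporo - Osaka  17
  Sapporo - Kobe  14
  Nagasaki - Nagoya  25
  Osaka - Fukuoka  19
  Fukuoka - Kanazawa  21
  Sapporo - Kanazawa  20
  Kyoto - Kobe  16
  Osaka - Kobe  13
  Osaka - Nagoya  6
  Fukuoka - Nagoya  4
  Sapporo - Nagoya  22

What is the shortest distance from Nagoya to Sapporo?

18

Comparing a few candidate routes:
Nagoya-Fukuoka-Sapporo: 4 + 14 = 18
Nagoya-Sapporo: 22
Nagoya-Osaka-Kobe-Sapporo: 6 + 13 + 14 = 33
Nagoya-Osaka-Fukuoka-Sapporo: 6 + 19 + 14 = 39
Nagoya-Osaka-Sapporo: 6 + 17 = 23
Best route has total 18 km.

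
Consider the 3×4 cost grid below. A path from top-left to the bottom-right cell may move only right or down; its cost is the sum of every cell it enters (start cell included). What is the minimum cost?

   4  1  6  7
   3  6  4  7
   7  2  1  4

18

Path [0,0] [0,1] [1,1] [2,1] [2,2] [2,3]: 4 + 1 + 6 + 2 + 1 + 4 = 18.
For comparison, the top-then-right route costs 29.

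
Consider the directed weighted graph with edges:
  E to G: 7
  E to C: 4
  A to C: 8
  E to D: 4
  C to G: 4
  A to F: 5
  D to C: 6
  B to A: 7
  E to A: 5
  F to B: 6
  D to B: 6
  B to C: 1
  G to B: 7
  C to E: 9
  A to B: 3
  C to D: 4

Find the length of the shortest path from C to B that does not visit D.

Checking several routes:
C -> E -> A -> B: 9 + 5 + 3 = 17
C -> G -> B: 4 + 7 = 11
C -> E -> G -> B: 9 + 7 + 7 = 23
Best route has total 11.

11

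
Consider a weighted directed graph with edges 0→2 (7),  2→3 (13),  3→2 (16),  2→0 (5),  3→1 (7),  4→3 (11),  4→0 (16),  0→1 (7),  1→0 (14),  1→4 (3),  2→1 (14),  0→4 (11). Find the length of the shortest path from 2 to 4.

Some routes from 2 to 4:
2 → 0 → 1 → 4: 5 + 7 + 3 = 15
2 → 1 → 4: 14 + 3 = 17
2 → 0 → 4: 5 + 11 = 16
The minimum is 15.

15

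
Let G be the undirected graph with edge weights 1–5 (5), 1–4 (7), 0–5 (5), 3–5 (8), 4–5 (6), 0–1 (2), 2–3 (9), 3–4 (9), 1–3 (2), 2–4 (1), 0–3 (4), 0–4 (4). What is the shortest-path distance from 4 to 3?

A few of the 4→3 routes:
4 → 1 → 3: 7 + 2 = 9
4 → 2 → 3: 1 + 9 = 10
4 → 3: 9
4 → 0 → 1 → 3: 4 + 2 + 2 = 8
4 → 0 → 3: 4 + 4 = 8
Shortest: 8.

8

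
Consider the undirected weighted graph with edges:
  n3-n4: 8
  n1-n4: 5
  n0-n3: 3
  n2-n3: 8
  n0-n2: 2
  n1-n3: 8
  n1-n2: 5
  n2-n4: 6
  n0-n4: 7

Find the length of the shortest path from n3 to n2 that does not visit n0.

Comparing a few candidate routes:
n3 - n2: 8
n3 - n1 - n2: 8 + 5 = 13
n3 - n4 - n2: 8 + 6 = 14
Shortest: 8.

8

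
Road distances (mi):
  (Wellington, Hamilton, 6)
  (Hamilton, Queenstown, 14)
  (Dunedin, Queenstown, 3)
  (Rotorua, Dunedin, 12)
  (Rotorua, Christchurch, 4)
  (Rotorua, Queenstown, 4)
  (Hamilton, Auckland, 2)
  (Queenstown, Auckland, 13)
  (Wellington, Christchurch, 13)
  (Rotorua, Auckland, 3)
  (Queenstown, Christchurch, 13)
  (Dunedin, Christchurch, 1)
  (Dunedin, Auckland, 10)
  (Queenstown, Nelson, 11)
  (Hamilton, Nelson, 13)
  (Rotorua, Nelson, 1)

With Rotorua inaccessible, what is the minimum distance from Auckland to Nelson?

Comparing a few candidate routes:
Auckland-Hamilton-Nelson: 2 + 13 = 15
Auckland-Queenstown-Nelson: 13 + 11 = 24
Auckland-Dunedin-Queenstown-Nelson: 10 + 3 + 11 = 24
The minimum is 15 mi.

15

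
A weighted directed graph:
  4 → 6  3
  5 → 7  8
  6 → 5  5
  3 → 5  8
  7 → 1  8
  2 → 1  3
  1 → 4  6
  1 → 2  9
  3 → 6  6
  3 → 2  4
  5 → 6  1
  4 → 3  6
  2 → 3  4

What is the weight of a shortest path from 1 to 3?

12

Candidate routes:
1-4-3: 6 + 6 = 12
1-2-3: 9 + 4 = 13
The minimum is 12.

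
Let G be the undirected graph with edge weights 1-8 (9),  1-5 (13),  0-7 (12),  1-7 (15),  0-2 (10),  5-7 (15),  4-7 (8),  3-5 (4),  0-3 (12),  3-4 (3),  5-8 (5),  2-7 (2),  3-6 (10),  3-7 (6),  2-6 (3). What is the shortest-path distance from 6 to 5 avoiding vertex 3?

20

Paths from 6 to 5 avoiding 3:
6 - 2 - 7 - 1 - 8 - 5: 3 + 2 + 15 + 9 + 5 = 34
6 - 2 - 0 - 7 - 1 - 8 - 5: 3 + 10 + 12 + 15 + 9 + 5 = 54
6 - 2 - 7 - 1 - 5: 3 + 2 + 15 + 13 = 33
6 - 2 - 7 - 5: 3 + 2 + 15 = 20
6 - 2 - 0 - 7 - 5: 3 + 10 + 12 + 15 = 40
6 - 2 - 0 - 7 - 1 - 5: 3 + 10 + 12 + 15 + 13 = 53
Best route has total 20.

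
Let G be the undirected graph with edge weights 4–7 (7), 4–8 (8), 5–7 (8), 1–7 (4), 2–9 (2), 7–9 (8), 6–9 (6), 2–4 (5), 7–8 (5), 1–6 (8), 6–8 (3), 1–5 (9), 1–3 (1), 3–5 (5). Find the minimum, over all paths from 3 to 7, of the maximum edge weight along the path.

4

A few of the 3→7 routes:
3-1-6-8-4-2-9-7: max(1, 8, 3, 8, 5, 2, 8) = 8
3-5-7: max(5, 8) = 8
3-1-6-8-4-7: max(1, 8, 3, 8, 7) = 8
3-1-7: max(1, 4) = 4
The minimum achievable maximum is 4.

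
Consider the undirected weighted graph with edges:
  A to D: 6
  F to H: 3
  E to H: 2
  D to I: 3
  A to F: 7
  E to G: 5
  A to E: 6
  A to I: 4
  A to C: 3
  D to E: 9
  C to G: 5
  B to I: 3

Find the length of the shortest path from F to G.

10

Checking several routes:
F→A→C→G: 7 + 3 + 5 = 15
F→H→E→G: 3 + 2 + 5 = 10
F→A→E→G: 7 + 6 + 5 = 18
F→H→E→A→C→G: 3 + 2 + 6 + 3 + 5 = 19
The minimum is 10.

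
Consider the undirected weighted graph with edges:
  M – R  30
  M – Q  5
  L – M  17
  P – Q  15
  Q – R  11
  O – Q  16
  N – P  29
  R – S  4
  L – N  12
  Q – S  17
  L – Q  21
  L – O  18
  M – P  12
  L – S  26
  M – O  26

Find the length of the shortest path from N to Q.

Some routes from N to Q:
N→P→Q: 29 + 15 = 44
N→L→O→Q: 12 + 18 + 16 = 46
N→L→Q: 12 + 21 = 33
N→L→M→Q: 12 + 17 + 5 = 34
Shortest: 33.

33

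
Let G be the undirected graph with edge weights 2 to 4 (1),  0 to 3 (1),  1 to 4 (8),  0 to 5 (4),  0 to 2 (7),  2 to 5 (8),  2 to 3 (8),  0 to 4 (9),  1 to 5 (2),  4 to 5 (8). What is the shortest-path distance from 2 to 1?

Checking several routes:
2 - 4 - 5 - 1: 1 + 8 + 2 = 11
2 - 5 - 1: 8 + 2 = 10
2 - 0 - 5 - 1: 7 + 4 + 2 = 13
2 - 4 - 1: 1 + 8 = 9
The minimum is 9.

9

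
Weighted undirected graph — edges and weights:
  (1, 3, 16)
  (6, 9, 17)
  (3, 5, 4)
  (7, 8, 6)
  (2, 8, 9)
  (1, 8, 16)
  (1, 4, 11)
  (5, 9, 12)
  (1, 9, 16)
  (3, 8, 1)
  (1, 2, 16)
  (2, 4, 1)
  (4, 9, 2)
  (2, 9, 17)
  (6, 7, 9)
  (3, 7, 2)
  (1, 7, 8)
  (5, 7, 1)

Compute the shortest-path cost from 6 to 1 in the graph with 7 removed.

Checking several routes:
6→9→4→1: 17 + 2 + 11 = 30
6→9→1: 17 + 16 = 33
6→9→4→2→8→1: 17 + 2 + 1 + 9 + 16 = 45
6→9→4→2→1: 17 + 2 + 1 + 16 = 36
Best route has total 30.

30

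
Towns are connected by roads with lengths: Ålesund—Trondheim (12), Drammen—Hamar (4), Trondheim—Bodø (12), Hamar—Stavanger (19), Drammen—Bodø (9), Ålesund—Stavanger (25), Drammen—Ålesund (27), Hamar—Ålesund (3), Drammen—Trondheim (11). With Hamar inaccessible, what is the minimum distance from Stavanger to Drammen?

48

Candidate routes:
Stavanger → Ålesund → Trondheim → Bodø → Drammen: 25 + 12 + 12 + 9 = 58
Stavanger → Ålesund → Drammen: 25 + 27 = 52
Stavanger → Ålesund → Trondheim → Drammen: 25 + 12 + 11 = 48
Best route has total 48.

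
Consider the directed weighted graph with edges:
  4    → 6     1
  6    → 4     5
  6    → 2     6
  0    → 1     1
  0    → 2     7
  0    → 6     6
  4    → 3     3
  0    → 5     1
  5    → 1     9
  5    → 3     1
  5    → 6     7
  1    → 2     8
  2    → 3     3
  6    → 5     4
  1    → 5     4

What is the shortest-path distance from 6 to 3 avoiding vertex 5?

Paths from 6 to 3 avoiding 5:
6 → 2 → 3: 6 + 3 = 9
6 → 4 → 3: 5 + 3 = 8
The minimum is 8.

8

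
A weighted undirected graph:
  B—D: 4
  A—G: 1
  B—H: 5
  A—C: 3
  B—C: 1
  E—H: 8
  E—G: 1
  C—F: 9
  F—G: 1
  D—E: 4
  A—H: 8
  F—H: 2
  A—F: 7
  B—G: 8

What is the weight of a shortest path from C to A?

Some routes from C to A:
C - B - H - F - G - A: 1 + 5 + 2 + 1 + 1 = 10
C - B - G - A: 1 + 8 + 1 = 10
C - A: 3
Best route has total 3.

3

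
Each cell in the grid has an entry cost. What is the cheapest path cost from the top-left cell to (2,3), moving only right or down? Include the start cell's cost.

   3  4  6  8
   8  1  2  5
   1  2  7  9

Path r0c0 -> r0c1 -> r1c1 -> r1c2 -> r1c3 -> r2c3: 3 + 4 + 1 + 2 + 5 + 9 = 24.

24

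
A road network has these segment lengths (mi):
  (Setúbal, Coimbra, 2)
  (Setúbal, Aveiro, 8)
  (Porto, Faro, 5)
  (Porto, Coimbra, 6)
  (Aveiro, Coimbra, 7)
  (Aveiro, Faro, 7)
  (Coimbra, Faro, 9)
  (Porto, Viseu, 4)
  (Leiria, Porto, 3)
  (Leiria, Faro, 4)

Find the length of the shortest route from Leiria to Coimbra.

9

A few of the Leiria→Coimbra routes:
Leiria → Faro → Aveiro → Coimbra: 4 + 7 + 7 = 18
Leiria → Faro → Coimbra: 4 + 9 = 13
Leiria → Porto → Faro → Coimbra: 3 + 5 + 9 = 17
Leiria → Faro → Porto → Coimbra: 4 + 5 + 6 = 15
Leiria → Porto → Coimbra: 3 + 6 = 9
The minimum is 9 mi.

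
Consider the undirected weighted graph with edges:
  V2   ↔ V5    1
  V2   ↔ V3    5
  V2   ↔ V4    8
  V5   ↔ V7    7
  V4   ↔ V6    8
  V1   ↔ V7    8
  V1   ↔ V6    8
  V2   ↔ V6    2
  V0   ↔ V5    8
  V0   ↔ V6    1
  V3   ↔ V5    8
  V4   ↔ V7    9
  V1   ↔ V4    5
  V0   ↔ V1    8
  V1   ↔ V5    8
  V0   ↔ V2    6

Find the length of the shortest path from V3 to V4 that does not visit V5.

13

Checking several routes:
V3 → V2 → V6 → V4: 5 + 2 + 8 = 15
V3 → V2 → V4: 5 + 8 = 13
V3 → V2 → V0 → V6 → V4: 5 + 6 + 1 + 8 = 20
V3 → V2 → V6 → V1 → V4: 5 + 2 + 8 + 5 = 20
Best route has total 13.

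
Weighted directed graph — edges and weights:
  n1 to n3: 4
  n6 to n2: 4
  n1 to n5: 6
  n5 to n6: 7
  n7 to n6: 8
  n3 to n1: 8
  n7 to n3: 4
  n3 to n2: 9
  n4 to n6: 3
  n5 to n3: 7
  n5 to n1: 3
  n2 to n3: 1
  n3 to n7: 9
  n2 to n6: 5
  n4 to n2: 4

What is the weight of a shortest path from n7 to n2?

12

Candidate routes:
n7 -> n6 -> n2: 8 + 4 = 12
n7 -> n3 -> n2: 4 + 9 = 13
n7 -> n3 -> n1 -> n5 -> n6 -> n2: 4 + 8 + 6 + 7 + 4 = 29
Shortest: 12.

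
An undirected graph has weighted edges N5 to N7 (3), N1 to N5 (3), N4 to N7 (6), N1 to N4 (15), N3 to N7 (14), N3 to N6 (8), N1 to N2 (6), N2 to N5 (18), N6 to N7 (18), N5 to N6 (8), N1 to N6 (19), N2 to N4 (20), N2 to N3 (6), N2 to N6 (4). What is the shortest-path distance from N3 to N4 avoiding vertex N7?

Some routes from N3 to N4 avoiding N7:
N3 - N2 - N1 - N4: 6 + 6 + 15 = 27
N3 - N2 - N4: 6 + 20 = 26
N3 - N6 - N2 - N4: 8 + 4 + 20 = 32
The minimum is 26.

26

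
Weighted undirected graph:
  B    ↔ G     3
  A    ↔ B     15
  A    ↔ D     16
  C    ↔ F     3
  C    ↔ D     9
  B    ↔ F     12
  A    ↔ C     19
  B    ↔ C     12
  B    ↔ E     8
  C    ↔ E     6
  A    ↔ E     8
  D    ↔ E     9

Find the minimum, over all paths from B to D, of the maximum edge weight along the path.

Checking several routes:
B -> E -> D: max(8, 9) = 9
B -> F -> C -> E -> D: max(12, 3, 6, 9) = 12
B -> E -> C -> D: max(8, 6, 9) = 9
B -> F -> C -> D: max(12, 3, 9) = 12
Best route has worst link 9.

9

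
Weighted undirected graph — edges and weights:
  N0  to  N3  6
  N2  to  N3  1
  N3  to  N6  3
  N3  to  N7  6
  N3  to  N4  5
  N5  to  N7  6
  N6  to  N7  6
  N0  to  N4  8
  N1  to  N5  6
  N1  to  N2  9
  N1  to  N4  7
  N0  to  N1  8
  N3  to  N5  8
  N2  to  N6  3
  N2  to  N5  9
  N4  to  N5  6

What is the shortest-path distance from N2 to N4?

Comparing a few candidate routes:
N2 -> N6 -> N3 -> N4: 3 + 3 + 5 = 11
N2 -> N5 -> N4: 9 + 6 = 15
N2 -> N3 -> N4: 1 + 5 = 6
N2 -> N3 -> N0 -> N4: 1 + 6 + 8 = 15
The minimum is 6.

6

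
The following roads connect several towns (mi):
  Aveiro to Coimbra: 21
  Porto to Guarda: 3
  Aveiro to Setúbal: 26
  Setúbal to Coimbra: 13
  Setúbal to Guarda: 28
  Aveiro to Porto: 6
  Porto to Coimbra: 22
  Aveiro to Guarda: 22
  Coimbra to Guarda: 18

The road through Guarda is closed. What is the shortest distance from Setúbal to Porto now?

32

Paths from Setúbal to Porto avoiding Guarda:
Setúbal→Aveiro→Porto: 26 + 6 = 32
Setúbal→Coimbra→Aveiro→Porto: 13 + 21 + 6 = 40
Setúbal→Coimbra→Porto: 13 + 22 = 35
Setúbal→Aveiro→Coimbra→Porto: 26 + 21 + 22 = 69
Shortest: 32 mi.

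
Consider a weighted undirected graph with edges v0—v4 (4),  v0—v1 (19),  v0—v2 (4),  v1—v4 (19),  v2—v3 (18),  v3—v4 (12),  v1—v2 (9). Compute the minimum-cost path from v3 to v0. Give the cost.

Comparing a few candidate routes:
v3 → v2 → v0: 18 + 4 = 22
v3 → v4 → v0: 12 + 4 = 16
v3 → v4 → v1 → v2 → v0: 12 + 19 + 9 + 4 = 44
The minimum is 16.

16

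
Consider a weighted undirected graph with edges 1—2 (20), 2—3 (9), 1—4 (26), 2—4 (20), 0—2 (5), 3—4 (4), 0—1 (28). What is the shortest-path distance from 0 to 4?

A few of the 0→4 routes:
0 → 2 → 1 → 4: 5 + 20 + 26 = 51
0 → 2 → 4: 5 + 20 = 25
0 → 2 → 3 → 4: 5 + 9 + 4 = 18
The minimum is 18.

18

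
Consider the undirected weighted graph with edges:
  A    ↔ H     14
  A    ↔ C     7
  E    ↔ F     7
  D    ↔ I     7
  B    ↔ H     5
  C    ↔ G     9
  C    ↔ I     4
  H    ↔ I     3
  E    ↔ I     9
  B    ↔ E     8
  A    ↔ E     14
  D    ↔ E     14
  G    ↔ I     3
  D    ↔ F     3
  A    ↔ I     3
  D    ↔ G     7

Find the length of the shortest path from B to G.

11

A few of the B→G routes:
B → H → I → D → G: 5 + 3 + 7 + 7 = 22
B → H → I → G: 5 + 3 + 3 = 11
B → E → I → G: 8 + 9 + 3 = 20
B → H → I → C → G: 5 + 3 + 4 + 9 = 21
B → H → A → I → G: 5 + 14 + 3 + 3 = 25
Shortest: 11.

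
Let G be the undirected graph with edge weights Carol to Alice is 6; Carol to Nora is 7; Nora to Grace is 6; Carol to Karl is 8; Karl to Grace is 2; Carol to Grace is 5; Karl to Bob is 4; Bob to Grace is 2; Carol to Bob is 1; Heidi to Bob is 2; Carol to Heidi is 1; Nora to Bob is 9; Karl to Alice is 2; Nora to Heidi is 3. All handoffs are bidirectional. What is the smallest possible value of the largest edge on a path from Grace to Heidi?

Comparing a few candidate routes:
Grace → Bob → Heidi: max(2, 2) = 2
Grace → Karl → Bob → Heidi: max(2, 4, 2) = 4
Grace → Karl → Bob → Carol → Heidi: max(2, 4, 1, 1) = 4
Grace → Bob → Carol → Heidi: max(2, 1, 1) = 2
Grace → Carol → Bob → Heidi: max(5, 1, 2) = 5
The minimum achievable maximum is 2.

2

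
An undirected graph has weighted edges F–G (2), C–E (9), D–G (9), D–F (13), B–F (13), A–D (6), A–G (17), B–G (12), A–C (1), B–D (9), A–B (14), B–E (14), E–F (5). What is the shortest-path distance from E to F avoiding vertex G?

Checking several routes:
E-F: 5
E-B-D-F: 14 + 9 + 13 = 36
E-B-F: 14 + 13 = 27
E-C-A-D-F: 9 + 1 + 6 + 13 = 29
Best route has total 5.

5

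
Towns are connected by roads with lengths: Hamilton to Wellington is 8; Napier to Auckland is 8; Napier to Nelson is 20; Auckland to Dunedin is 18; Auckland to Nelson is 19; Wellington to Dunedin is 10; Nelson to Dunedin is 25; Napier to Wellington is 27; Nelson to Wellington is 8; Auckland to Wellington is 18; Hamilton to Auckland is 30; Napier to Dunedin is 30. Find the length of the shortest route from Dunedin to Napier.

26

Comparing a few candidate routes:
Dunedin→Wellington→Napier: 10 + 27 = 37
Dunedin→Wellington→Nelson→Napier: 10 + 8 + 20 = 38
Dunedin→Wellington→Auckland→Napier: 10 + 18 + 8 = 36
Dunedin→Wellington→Nelson→Auckland→Napier: 10 + 8 + 19 + 8 = 45
Dunedin→Napier: 30
Dunedin→Auckland→Napier: 18 + 8 = 26
Best route has total 26.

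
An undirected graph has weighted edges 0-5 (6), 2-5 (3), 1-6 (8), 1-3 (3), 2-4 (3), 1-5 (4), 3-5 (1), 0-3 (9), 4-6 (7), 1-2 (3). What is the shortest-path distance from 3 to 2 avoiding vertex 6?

Some routes from 3 to 2 avoiding 6:
3 → 1 → 5 → 2: 3 + 4 + 3 = 10
3 → 1 → 2: 3 + 3 = 6
3 → 5 → 1 → 2: 1 + 4 + 3 = 8
3 → 0 → 5 → 2: 9 + 6 + 3 = 18
3 → 5 → 2: 1 + 3 = 4
Best route has total 4.

4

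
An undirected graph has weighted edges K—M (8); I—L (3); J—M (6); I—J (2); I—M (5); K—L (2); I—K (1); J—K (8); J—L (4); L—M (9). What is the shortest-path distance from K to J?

Comparing a few candidate routes:
K→L→J: 2 + 4 = 6
K→I→J: 1 + 2 = 3
K→L→I→J: 2 + 3 + 2 = 7
The minimum is 3.

3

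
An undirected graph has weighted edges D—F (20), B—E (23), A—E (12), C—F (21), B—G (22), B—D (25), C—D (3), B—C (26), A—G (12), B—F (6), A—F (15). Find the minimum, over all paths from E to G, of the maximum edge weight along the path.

12

A few of the E→G routes:
E → B → F → A → G: max(23, 6, 15, 12) = 23
E → A → G: max(12, 12) = 12
E → B → G: max(23, 22) = 23
E → A → F → B → G: max(12, 15, 6, 22) = 22
Smallest bottleneck: 12.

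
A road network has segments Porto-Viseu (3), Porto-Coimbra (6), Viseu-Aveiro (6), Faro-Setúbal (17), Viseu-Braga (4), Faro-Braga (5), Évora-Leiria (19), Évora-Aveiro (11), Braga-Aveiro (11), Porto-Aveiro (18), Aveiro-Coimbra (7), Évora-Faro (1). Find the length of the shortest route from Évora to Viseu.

Checking several routes:
Évora - Faro - Braga - Viseu: 1 + 5 + 4 = 10
Évora - Aveiro - Viseu: 11 + 6 = 17
Évora - Faro - Braga - Aveiro - Viseu: 1 + 5 + 11 + 6 = 23
Évora - Aveiro - Porto - Viseu: 11 + 18 + 3 = 32
Évora - Aveiro - Coimbra - Porto - Viseu: 11 + 7 + 6 + 3 = 27
Évora - Aveiro - Braga - Viseu: 11 + 11 + 4 = 26
Best route has total 10 mi.

10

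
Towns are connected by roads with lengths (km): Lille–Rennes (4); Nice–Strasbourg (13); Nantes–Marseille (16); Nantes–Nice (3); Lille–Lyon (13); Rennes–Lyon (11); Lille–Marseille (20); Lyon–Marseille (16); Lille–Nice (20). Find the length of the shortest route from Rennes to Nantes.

27

A few of the Rennes→Nantes routes:
Rennes - Lyon - Lille - Nice - Nantes: 11 + 13 + 20 + 3 = 47
Rennes - Lyon - Marseille - Nantes: 11 + 16 + 16 = 43
Rennes - Lille - Marseille - Nantes: 4 + 20 + 16 = 40
Rennes - Lille - Lyon - Marseille - Nantes: 4 + 13 + 16 + 16 = 49
Rennes - Lille - Nice - Nantes: 4 + 20 + 3 = 27
The minimum is 27 km.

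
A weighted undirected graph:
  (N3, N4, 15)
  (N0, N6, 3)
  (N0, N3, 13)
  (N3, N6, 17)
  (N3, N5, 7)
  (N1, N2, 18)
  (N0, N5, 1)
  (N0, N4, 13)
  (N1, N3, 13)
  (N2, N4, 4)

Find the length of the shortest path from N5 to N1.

Some routes from N5 to N1:
N5→N0→N6→N3→N1: 1 + 3 + 17 + 13 = 34
N5→N0→N4→N3→N1: 1 + 13 + 15 + 13 = 42
N5→N0→N4→N2→N1: 1 + 13 + 4 + 18 = 36
N5→N0→N3→N1: 1 + 13 + 13 = 27
N5→N3→N1: 7 + 13 = 20
N5→N3→N4→N2→N1: 7 + 15 + 4 + 18 = 44
The minimum is 20.

20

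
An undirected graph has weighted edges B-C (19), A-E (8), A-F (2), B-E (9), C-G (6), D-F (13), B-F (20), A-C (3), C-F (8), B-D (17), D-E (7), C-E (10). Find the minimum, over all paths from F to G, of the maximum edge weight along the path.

Comparing a few candidate routes:
F-C-G: max(8, 6) = 8
F-A-E-C-G: max(2, 8, 10, 6) = 10
F-D-E-A-C-G: max(13, 7, 8, 3, 6) = 13
F-A-C-G: max(2, 3, 6) = 6
The minimum achievable maximum is 6.

6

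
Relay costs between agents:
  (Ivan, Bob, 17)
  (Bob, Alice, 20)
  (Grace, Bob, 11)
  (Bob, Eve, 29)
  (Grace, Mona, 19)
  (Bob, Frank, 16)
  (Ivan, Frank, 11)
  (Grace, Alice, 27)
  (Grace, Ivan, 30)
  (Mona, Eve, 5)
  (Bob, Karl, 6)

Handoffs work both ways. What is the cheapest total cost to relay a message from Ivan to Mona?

47

Comparing a few candidate routes:
Ivan-Bob-Eve-Mona: 17 + 29 + 5 = 51
Ivan-Bob-Grace-Mona: 17 + 11 + 19 = 47
Ivan-Frank-Bob-Eve-Mona: 11 + 16 + 29 + 5 = 61
Ivan-Grace-Mona: 30 + 19 = 49
Ivan-Frank-Bob-Grace-Mona: 11 + 16 + 11 + 19 = 57
Best route has total 47.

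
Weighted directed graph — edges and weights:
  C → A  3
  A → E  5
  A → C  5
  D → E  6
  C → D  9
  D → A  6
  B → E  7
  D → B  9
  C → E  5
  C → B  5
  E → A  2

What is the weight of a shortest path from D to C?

11

Routes from D to C:
D-E-A-C: 6 + 2 + 5 = 13
D-B-E-A-C: 9 + 7 + 2 + 5 = 23
D-A-C: 6 + 5 = 11
Shortest: 11.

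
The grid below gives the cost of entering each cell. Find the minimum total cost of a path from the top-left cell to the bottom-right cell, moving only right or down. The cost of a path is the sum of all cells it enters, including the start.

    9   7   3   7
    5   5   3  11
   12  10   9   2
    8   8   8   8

Best path: (0,0) → (0,1) → (0,2) → (1,2) → (2,2) → (2,3) → (3,3)
Cost: 9 + 7 + 3 + 3 + 9 + 2 + 8 = 41

41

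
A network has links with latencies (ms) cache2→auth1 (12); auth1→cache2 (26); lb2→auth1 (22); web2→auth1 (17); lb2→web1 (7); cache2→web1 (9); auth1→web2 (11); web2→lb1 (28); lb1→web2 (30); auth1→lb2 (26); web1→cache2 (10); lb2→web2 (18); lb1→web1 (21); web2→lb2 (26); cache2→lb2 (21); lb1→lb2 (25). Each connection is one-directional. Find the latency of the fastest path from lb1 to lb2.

25

Checking several routes:
lb1 - lb2: 25
lb1 - web2 - auth1 - lb2: 30 + 17 + 26 = 73
lb1 - web1 - cache2 - auth1 - web2 - lb2: 21 + 10 + 12 + 11 + 26 = 80
lb1 - web1 - cache2 - lb2: 21 + 10 + 21 = 52
lb1 - web1 - cache2 - auth1 - lb2: 21 + 10 + 12 + 26 = 69
lb1 - web2 - lb2: 30 + 26 = 56
Best route has total 25 ms.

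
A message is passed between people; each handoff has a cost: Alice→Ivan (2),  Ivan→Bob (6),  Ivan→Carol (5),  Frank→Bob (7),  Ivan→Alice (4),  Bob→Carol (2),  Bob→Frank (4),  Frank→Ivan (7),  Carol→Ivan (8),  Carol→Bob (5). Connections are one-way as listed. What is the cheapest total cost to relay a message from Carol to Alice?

12

Paths from Carol to Alice:
Carol - Bob - Frank - Ivan - Alice: 5 + 4 + 7 + 4 = 20
Carol - Ivan - Alice: 8 + 4 = 12
Shortest: 12.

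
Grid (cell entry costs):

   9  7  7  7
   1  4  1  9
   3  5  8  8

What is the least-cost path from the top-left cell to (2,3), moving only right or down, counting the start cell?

31

Take r0c0 -> r1c0 -> r1c1 -> r1c2 -> r2c2 -> r2c3 for a total of 9 + 1 + 4 + 1 + 8 + 8 = 31.
For comparison, the top-then-right route costs 47.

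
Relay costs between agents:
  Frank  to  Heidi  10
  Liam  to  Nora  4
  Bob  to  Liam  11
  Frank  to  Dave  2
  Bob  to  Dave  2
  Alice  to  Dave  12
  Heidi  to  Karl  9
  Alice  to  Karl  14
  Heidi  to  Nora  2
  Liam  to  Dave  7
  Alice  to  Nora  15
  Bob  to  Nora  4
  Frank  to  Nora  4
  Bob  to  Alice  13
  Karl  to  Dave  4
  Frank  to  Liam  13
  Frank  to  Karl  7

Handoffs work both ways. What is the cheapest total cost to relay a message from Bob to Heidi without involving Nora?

14

Checking several routes:
Bob-Dave-Frank-Karl-Heidi: 2 + 2 + 7 + 9 = 20
Bob-Dave-Karl-Heidi: 2 + 4 + 9 = 15
Bob-Liam-Dave-Frank-Heidi: 11 + 7 + 2 + 10 = 30
Bob-Dave-Karl-Frank-Heidi: 2 + 4 + 7 + 10 = 23
Bob-Dave-Frank-Heidi: 2 + 2 + 10 = 14
Best route has total 14.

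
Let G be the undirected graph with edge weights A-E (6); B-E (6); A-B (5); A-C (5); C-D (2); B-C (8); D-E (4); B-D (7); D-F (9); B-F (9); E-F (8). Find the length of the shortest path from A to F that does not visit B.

Paths from A to F avoiding B:
A→C→D→F: 5 + 2 + 9 = 16
A→C→D→E→F: 5 + 2 + 4 + 8 = 19
A→E→D→F: 6 + 4 + 9 = 19
A→E→F: 6 + 8 = 14
Shortest: 14.

14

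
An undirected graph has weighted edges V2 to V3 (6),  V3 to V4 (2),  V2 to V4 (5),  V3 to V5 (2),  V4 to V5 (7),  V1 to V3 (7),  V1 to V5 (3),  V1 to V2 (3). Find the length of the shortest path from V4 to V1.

7

Checking several routes:
V4 - V2 - V1: 5 + 3 = 8
V4 - V3 - V5 - V1: 2 + 2 + 3 = 7
V4 - V3 - V1: 2 + 7 = 9
The minimum is 7.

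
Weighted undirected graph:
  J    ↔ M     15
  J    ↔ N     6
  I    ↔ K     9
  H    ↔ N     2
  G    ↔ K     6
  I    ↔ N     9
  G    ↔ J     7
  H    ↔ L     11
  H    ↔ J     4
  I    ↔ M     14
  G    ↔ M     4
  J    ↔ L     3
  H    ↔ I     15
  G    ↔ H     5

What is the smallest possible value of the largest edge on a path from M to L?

5

Checking several routes:
M→G→H→L: max(4, 5, 11) = 11
M→G→H→N→J→L: max(4, 5, 2, 6, 3) = 6
M→G→H→J→L: max(4, 5, 4, 3) = 5
M→G→K→I→N→J→L: max(4, 6, 9, 9, 6, 3) = 9
M→G→J→L: max(4, 7, 3) = 7
M→G→K→I→N→H→J→L: max(4, 6, 9, 9, 2, 4, 3) = 9
Best route has worst link 5.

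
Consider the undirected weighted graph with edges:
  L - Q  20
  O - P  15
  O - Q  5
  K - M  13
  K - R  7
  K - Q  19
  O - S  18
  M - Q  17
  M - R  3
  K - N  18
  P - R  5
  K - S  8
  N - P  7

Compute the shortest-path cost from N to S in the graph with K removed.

40

Paths from N to S avoiding K:
N -> P -> O -> S: 7 + 15 + 18 = 40
N -> P -> R -> M -> Q -> O -> S: 7 + 5 + 3 + 17 + 5 + 18 = 55
The minimum is 40.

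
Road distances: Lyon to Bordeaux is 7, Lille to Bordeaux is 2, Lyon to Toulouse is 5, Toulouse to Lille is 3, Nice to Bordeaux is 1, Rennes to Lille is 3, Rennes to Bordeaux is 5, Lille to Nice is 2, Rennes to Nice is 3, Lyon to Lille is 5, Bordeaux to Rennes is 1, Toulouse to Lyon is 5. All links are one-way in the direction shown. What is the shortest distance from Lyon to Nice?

Candidate routes:
Lyon - Lille - Nice: 5 + 2 = 7
Lyon - Bordeaux - Rennes - Lille - Nice: 7 + 1 + 3 + 2 = 13
Lyon - Toulouse - Lille - Nice: 5 + 3 + 2 = 10
Lyon - Toulouse - Lille - Bordeaux - Rennes - Nice: 5 + 3 + 2 + 1 + 3 = 14
Lyon - Bordeaux - Rennes - Nice: 7 + 1 + 3 = 11
Lyon - Lille - Bordeaux - Rennes - Nice: 5 + 2 + 1 + 3 = 11
Shortest: 7.

7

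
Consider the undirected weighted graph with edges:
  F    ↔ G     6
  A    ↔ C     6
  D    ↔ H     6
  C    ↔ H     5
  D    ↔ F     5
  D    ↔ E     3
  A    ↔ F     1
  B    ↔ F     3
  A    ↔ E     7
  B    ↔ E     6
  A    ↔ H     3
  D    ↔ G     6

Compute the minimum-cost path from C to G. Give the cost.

13

Some routes from C to G:
C - H - D - G: 5 + 6 + 6 = 17
C - H - A - F - G: 5 + 3 + 1 + 6 = 15
C - A - F - G: 6 + 1 + 6 = 13
C - H - A - F - D - G: 5 + 3 + 1 + 5 + 6 = 20
C - A - F - D - G: 6 + 1 + 5 + 6 = 18
Best route has total 13.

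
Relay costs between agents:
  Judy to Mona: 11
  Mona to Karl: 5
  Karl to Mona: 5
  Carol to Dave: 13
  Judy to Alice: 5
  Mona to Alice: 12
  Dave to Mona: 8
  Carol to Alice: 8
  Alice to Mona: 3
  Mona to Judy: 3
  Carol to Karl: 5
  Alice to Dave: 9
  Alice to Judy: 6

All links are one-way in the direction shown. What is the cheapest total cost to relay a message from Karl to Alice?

Paths from Karl to Alice:
Karl - Mona - Judy - Alice: 5 + 3 + 5 = 13
Karl - Mona - Alice: 5 + 12 = 17
The minimum is 13.

13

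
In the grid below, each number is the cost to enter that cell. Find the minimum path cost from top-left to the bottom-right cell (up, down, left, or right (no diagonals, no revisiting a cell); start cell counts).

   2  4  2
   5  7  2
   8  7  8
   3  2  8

26

Take [0,0] [0,1] [0,2] [1,2] [2,2] [3,2] for a total of 2 + 4 + 2 + 2 + 8 + 8 = 26.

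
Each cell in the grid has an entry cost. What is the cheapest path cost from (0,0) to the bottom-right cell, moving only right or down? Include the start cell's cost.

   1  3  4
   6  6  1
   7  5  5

14

Cheapest: [0,0] → [0,1] → [0,2] → [1,2] → [2,2]
  1 + 3 + 4 + 1 + 5 = 14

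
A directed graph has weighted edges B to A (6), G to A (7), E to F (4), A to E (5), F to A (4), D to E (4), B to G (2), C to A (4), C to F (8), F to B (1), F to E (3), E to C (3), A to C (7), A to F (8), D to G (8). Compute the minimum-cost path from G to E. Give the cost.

Routes from G to E:
G → A → C → F → E: 7 + 7 + 8 + 3 = 25
G → A → F → E: 7 + 8 + 3 = 18
G → A → E: 7 + 5 = 12
Best route has total 12.

12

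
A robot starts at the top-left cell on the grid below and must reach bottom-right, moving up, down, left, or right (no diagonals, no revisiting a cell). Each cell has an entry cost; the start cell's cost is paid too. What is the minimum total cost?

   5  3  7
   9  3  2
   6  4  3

16

Path (0,0) (0,1) (1,1) (1,2) (2,2): 5 + 3 + 3 + 2 + 3 = 16.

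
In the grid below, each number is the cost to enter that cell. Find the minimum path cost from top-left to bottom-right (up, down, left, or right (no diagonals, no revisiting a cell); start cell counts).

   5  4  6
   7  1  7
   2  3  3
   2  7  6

One optimal route is [0,0]→[0,1]→[1,1]→[2,1]→[2,2]→[3,2].
Its cost is 5 + 4 + 1 + 3 + 3 + 6 = 22.

22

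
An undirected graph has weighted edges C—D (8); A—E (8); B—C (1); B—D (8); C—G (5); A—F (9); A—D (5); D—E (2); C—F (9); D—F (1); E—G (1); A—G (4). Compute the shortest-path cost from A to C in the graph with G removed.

Some routes from A to C avoiding G:
A -> F -> D -> C: 9 + 1 + 8 = 18
A -> D -> B -> C: 5 + 8 + 1 = 14
A -> D -> F -> C: 5 + 1 + 9 = 15
A -> F -> C: 9 + 9 = 18
A -> D -> C: 5 + 8 = 13
Shortest: 13.

13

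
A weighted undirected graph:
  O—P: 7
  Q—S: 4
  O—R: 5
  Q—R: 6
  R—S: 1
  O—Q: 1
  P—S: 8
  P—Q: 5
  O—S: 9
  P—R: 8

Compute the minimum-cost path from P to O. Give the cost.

A few of the P→O routes:
P - O: 7
P - R - S - Q - O: 8 + 1 + 4 + 1 = 14
P - R - O: 8 + 5 = 13
P - Q - O: 5 + 1 = 6
P - S - Q - O: 8 + 4 + 1 = 13
Shortest: 6.

6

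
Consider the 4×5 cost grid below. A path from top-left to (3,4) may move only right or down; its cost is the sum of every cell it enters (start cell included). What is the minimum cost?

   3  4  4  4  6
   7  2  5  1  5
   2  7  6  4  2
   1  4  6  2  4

25

Take [0,0] [0,1] [1,1] [1,2] [1,3] [2,3] [2,4] [3,4] for a total of 3 + 4 + 2 + 5 + 1 + 4 + 2 + 4 = 25.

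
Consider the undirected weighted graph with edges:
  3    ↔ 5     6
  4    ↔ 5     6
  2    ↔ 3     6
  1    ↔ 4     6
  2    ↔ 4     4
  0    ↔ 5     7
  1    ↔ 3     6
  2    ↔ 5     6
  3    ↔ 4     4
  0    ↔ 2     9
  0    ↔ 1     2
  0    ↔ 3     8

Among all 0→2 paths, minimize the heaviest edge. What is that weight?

6

Comparing a few candidate routes:
0-1-4-5-2: max(2, 6, 6, 6) = 6
0-1-4-3-5-2: max(2, 6, 4, 6, 6) = 6
0-1-4-2: max(2, 6, 4) = 6
0-1-4-3-2: max(2, 6, 4, 6) = 6
The minimum achievable maximum is 6.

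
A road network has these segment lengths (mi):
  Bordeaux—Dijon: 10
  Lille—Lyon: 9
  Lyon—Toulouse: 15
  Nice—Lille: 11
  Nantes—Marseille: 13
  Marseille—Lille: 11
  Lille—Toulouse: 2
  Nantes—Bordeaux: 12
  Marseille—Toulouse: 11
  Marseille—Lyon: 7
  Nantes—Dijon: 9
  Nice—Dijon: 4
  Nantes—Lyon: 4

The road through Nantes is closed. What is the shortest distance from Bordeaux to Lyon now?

34

Some routes from Bordeaux to Lyon avoiding Nantes:
Bordeaux→Dijon→Nice→Lille→Toulouse→Marseille→Lyon: 10 + 4 + 11 + 2 + 11 + 7 = 45
Bordeaux→Dijon→Nice→Lille→Toulouse→Lyon: 10 + 4 + 11 + 2 + 15 = 42
Bordeaux→Dijon→Nice→Lille→Marseille→Lyon: 10 + 4 + 11 + 11 + 7 = 43
Bordeaux→Dijon→Nice→Lille→Lyon: 10 + 4 + 11 + 9 = 34
Shortest: 34 mi.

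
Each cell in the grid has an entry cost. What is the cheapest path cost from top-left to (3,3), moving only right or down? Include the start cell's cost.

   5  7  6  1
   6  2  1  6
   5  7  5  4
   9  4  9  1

Take r0c0 → r1c0 → r1c1 → r1c2 → r2c2 → r2c3 → r3c3 for a total of 5 + 6 + 2 + 1 + 5 + 4 + 1 = 24.
For comparison, the top-then-right route costs 30.

24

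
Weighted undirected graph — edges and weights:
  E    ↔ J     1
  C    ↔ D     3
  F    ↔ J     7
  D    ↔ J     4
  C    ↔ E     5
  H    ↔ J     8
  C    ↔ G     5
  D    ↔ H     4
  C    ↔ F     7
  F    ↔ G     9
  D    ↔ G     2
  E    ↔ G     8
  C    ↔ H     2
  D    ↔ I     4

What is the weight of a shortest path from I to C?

Some routes from I to C:
I-D-H-C: 4 + 4 + 2 = 10
I-D-C: 4 + 3 = 7
I-D-G-C: 4 + 2 + 5 = 11
The minimum is 7.

7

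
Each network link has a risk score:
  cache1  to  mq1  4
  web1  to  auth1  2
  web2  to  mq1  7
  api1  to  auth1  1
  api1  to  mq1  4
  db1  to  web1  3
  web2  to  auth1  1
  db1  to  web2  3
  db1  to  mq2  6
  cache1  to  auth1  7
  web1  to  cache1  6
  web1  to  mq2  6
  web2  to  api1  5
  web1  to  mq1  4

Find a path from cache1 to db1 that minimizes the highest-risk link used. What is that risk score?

4

Comparing a few candidate routes:
cache1 - mq1 - web1 - auth1 - api1 - web2 - db1: max(4, 4, 2, 1, 5, 3) = 5
cache1 - mq1 - api1 - auth1 - web1 - db1: max(4, 4, 1, 2, 3) = 4
cache1 - mq1 - web1 - db1: max(4, 4, 3) = 4
cache1 - mq1 - api1 - auth1 - web2 - db1: max(4, 4, 1, 1, 3) = 4
cache1 - mq1 - web1 - auth1 - web2 - db1: max(4, 4, 2, 1, 3) = 4
cache1 - mq1 - api1 - web2 - db1: max(4, 4, 5, 3) = 5
Smallest bottleneck: 4.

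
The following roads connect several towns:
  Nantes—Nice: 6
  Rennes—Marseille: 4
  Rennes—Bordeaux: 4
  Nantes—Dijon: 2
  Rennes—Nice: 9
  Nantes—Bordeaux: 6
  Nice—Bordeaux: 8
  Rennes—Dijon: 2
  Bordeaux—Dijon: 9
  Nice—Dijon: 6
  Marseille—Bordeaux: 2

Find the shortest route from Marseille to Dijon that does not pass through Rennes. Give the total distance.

10

Routes from Marseille to Dijon avoiding Rennes:
Marseille -> Bordeaux -> Nice -> Dijon: 2 + 8 + 6 = 16
Marseille -> Bordeaux -> Nantes -> Dijon: 2 + 6 + 2 = 10
Marseille -> Bordeaux -> Nice -> Nantes -> Dijon: 2 + 8 + 6 + 2 = 18
Marseille -> Bordeaux -> Nantes -> Nice -> Dijon: 2 + 6 + 6 + 6 = 20
Marseille -> Bordeaux -> Dijon: 2 + 9 = 11
Best route has total 10.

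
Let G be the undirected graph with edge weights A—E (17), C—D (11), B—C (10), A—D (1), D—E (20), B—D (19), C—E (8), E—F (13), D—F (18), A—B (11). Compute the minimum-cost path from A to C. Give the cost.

12

Comparing a few candidate routes:
A → D → C: 1 + 11 = 12
A → D → E → C: 1 + 20 + 8 = 29
A → E → C: 17 + 8 = 25
A → B → C: 11 + 10 = 21
A → D → B → C: 1 + 19 + 10 = 30
The minimum is 12.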